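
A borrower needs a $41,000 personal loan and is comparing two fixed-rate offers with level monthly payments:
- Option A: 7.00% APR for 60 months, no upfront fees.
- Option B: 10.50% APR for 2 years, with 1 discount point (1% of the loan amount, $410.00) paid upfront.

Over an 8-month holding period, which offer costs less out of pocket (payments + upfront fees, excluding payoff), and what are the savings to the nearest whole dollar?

Option A: monthly rate = 7%/12 = 0.0058333; payment = 41,000 × 0.0058333 / (1 − (1+0.0058333)^−60) = $811.85.
Option B: at 10.50% the monthly rate is 0.0087500, so the payment is 41,000 × 0.0087500 / (1 − 1.0087500^−24) = $1,901.42.
Over 8 months: Option A costs 8 × $811.85 = $6,494.80; Option B costs 8 × $1,901.42 + $410.00 = $15,621.36.
Option A is cheaper by $15,621.36 − $6,494.80 = $9,126.56.

Option A by $9,127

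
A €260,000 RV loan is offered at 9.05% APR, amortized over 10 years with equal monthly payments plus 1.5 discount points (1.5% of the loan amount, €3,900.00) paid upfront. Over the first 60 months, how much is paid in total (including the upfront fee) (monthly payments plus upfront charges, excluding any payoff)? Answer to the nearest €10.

€201,940

At 9.05% the monthly rate is 0.0075417, so the payment is 260,000 × 0.0075417 / (1 − 1.0075417^−120) = €3,300.61.
Total outlay = 60 × €3,300.61 + €3,900.00 = €201,936.60.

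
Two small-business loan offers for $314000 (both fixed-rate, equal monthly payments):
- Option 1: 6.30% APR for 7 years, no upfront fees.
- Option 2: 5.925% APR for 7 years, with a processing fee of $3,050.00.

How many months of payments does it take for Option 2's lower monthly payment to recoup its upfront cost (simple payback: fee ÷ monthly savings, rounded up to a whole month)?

54 months

Option 1: at 6.30% the monthly rate is 0.0052500, so the payment is 314,000 × 0.0052500 / (1 − 1.0052500^−84) = $4,632.38.
Option 2: at 5.925% the monthly rate is 0.0049375, so the payment is 314,000 × 0.0049375 / (1 − 1.0049375^−84) = $4,575.80.
Monthly savings = $4,632.38 − $4,575.80 = $56.58.
Break-even = $3,050.00 / $56.58 = 53.91 → 54 months.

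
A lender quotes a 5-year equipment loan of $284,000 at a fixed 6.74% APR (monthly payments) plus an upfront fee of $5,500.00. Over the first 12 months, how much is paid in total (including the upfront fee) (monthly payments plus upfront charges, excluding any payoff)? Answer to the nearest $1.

Monthly rate = 6.74%/12 = 0.0056167; payment = 284,000 × 0.0056167 / (1 − (1+0.0056167)^−60) = $5,588.77.
Total outlay = 12 × $5,588.77 + $5,500.00 = $72,565.24.

$72,565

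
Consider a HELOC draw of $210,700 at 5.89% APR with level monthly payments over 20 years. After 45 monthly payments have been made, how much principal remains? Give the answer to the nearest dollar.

$187,499

With monthly rate i = 5.89%/12 = 0.0049083, the balance after k of n payments is P · [(1+i)^n − (1+i)^k] / [(1+i)^n − 1].
(1+0.0049083)^240 = 3.23852642 and (1+0.0049083)^45 = 1.24649387, so the balance is 210,700 × (3.23852642 − 1.24649387) / (3.23852642 − 1) = $187,498.91.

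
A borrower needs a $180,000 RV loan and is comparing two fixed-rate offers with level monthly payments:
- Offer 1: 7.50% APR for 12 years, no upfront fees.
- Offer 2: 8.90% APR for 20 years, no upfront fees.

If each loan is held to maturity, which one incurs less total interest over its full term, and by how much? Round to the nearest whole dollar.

Offer 1: monthly rate = 7.5%/12 = 0.0062500; payment = 180,000 × 0.0062500 / (1 − (1+0.0062500)^−144) = $1,899.41.
Total interest on Offer 1 = 144 × $1,899.41 − $180,000 = $93,515.04.
Offer 2: monthly rate = 8.9%/12 = 0.0074167; payment = 180,000 × 0.0074167 / (1 − (1+0.0074167)^−240) = $1,607.95.
Total interest on Offer 2 = 240 × $1,607.95 − $180,000 = $205,908.00.
Offer 1 is lower by $112,392.96.

Offer 1 by $112,393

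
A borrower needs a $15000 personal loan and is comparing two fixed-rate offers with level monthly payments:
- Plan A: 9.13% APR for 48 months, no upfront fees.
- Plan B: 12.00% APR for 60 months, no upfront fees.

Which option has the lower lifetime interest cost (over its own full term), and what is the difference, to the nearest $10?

Plan A by $2,060

Plan A: monthly rate = 9.13%/12 = 0.0076083; payment = 15,000 × 0.0076083 / (1 − (1+0.0076083)^−48) = $374.20.
Total interest on Plan A = 48 × $374.20 − $15,000 = $2,961.60.
Plan B: at 12.00% the monthly rate is 0.0100000, so the payment is 15,000 × 0.0100000 / (1 − 1.0100000^−60) = $333.67.
Total interest on Plan B = 60 × $333.67 − $15,000 = $5,020.20.
Plan A is lower by $2,058.60.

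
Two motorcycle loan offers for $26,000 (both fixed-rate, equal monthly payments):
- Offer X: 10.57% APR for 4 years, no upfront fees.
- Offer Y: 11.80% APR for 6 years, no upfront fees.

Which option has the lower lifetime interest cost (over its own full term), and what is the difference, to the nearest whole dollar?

Offer X by $4,408

Offer X: monthly rate = 10.57%/12 = 0.0088083; payment = 26,000 × 0.0088083 / (1 − (1+0.0088083)^−48) = $666.57.
Total interest on Offer X = 48 × $666.57 − $26,000 = $5,995.36.
Offer Y: monthly rate = 11.8%/12 = 0.0098333; payment = 26,000 × 0.0098333 / (1 − (1+0.0098333)^−72) = $505.60.
Total interest on Offer Y = 72 × $505.60 − $26,000 = $10,403.20.
Offer X is lower by $4,407.84.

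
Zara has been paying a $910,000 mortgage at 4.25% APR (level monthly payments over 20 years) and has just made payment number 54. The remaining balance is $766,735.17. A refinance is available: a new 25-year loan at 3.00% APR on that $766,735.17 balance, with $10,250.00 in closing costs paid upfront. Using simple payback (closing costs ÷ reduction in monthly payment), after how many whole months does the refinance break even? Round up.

Current payment = 910,000 × 4.25%/12 / (1 − (1+0.0035417)^−240) = $5,635.03.
Refinanced payment = 766,735.17 × 0.0025000 / (1 − (1+0.0025000)^−300) = $3,635.94.
Monthly savings = $5,635.03 − $3,635.94 = $1,999.09.
Break-even = $10,250.00 / $1,999.09 = 5.13 → 6 months.

6 months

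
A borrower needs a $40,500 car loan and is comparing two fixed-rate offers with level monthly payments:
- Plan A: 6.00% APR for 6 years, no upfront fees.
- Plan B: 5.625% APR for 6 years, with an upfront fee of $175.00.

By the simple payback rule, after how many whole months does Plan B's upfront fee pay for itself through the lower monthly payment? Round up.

Plan A: monthly rate = 6%/12 = 0.0050000; payment = 40,500 × 0.0050000 / (1 − (1+0.0050000)^−72) = $671.20.
Plan B: monthly rate = 5.625%/12 = 0.0046875; payment = 40,500 × 0.0046875 / (1 − (1+0.0046875)^−72) = $664.06.
Monthly savings = $671.20 − $664.06 = $7.14.
Break-even = $175.00 / $7.14 = 24.51 → 25 months.

25 months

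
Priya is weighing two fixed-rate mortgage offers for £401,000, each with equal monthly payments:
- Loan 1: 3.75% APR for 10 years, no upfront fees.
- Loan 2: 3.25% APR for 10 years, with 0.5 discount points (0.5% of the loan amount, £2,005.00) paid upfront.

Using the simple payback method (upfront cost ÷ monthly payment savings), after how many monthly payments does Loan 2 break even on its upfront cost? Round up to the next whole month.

22 months

Loan 1: at 3.75% the monthly rate is 0.0031250, so the payment is 401,000 × 0.0031250 / (1 − 1.0031250^−120) = £4,012.46.
Loan 2: at 3.25% the monthly rate is 0.0027083, so the payment is 401,000 × 0.0027083 / (1 − 1.0027083^−120) = £3,918.53.
Monthly savings = £4,012.46 − £3,918.53 = £93.93.
Break-even = £2,005.00 / £93.93 = 21.35 → 22 months.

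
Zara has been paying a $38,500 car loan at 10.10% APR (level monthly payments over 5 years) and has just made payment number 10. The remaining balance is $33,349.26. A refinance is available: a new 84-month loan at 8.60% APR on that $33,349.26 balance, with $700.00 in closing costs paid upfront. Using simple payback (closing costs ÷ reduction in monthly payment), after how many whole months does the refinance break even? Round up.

Current payment = 38,500 × 10.1%/12 / (1 − (1+0.0084167)^−60) = $819.91.
Refinanced payment = 33,349.26 × 0.0071667 / (1 − (1+0.0071667)^−84) = $529.81.
Monthly savings = $819.91 − $529.81 = $290.10.
Break-even = $700.00 / $290.10 = 2.41 → 3 months.

3 months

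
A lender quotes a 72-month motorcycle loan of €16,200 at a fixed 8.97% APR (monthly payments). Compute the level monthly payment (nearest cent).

Monthly rate = 8.97%/12 = 0.0074750; payment = 16,200 × 0.0074750 / (1 − (1+0.0074750)^−72) = €291.77.

€291.77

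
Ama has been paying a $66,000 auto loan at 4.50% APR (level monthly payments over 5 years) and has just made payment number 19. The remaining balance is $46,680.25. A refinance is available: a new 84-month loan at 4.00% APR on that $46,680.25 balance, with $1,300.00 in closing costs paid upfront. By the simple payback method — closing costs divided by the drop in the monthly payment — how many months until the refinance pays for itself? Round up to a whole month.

3 months

Current payment = 66,000 × 4.5%/12 / (1 − (1+0.0037500)^−60) = $1,230.44.
Refinanced payment = 46,680.25 × 0.0033333 / (1 − (1+0.0033333)^−84) = $638.06.
Monthly savings = $1,230.44 − $638.06 = $592.38.
Break-even = $1,300.00 / $592.38 = 2.19 → 3 months.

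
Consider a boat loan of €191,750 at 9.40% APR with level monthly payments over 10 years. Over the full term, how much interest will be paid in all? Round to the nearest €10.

Monthly rate = 9.4%/12 = 0.0078333; payment = 191,750 × 0.0078333 / (1 − (1+0.0078333)^−120) = €2,470.71.
Total paid = 120 × €2,470.71 = €296,485.20; interest = €296,485.20 − €191,750 = €104,735.20.

€104,740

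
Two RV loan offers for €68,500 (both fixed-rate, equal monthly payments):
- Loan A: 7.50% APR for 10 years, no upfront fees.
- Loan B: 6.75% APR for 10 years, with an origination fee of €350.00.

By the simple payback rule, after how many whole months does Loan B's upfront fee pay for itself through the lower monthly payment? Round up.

Loan A: monthly rate = 7.5%/12 = 0.0062500; payment = 68,500 × 0.0062500 / (1 − (1+0.0062500)^−120) = €813.11.
Loan B: monthly rate = 6.75%/12 = 0.0056250; payment = 68,500 × 0.0056250 / (1 − (1+0.0056250)^−120) = €786.55.
Monthly savings = €813.11 − €786.55 = €26.56.
Break-even = €350.00 / €26.56 = 13.18 → 14 months.

14 months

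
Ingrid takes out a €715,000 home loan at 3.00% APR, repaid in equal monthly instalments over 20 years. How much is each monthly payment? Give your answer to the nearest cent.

At 3.00% the monthly rate is 0.0025000, so the payment is 715,000 × 0.0025000 / (1 − 1.0025000^−240) = €3,965.37.

€3,965.37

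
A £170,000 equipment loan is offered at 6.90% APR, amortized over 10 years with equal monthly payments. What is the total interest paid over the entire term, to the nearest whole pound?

£65,811

Monthly rate = 6.9%/12 = 0.0057500; payment = 170,000 × 0.0057500 / (1 − (1+0.0057500)^−120) = £1,965.09.
Total paid = 120 × £1,965.09 = £235,810.80; interest = £235,810.80 − £170,000 = £65,810.80.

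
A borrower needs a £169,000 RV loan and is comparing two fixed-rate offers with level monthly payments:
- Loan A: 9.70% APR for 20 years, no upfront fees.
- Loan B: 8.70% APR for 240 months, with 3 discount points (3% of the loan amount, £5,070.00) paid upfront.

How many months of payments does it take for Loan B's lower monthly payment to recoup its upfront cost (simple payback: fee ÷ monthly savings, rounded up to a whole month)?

Loan A: at 9.70% the monthly rate is 0.0080833, so the payment is 169,000 × 0.0080833 / (1 − 1.0080833^−240) = £1,597.44.
Loan B: monthly rate = 8.7%/12 = 0.0072500; payment = 169,000 × 0.0072500 / (1 − (1+0.0072500)^−240) = £1,488.08.
Monthly savings = £1,597.44 − £1,488.08 = £109.36.
Break-even = £5,070.00 / £109.36 = 46.36 → 47 months.

47 months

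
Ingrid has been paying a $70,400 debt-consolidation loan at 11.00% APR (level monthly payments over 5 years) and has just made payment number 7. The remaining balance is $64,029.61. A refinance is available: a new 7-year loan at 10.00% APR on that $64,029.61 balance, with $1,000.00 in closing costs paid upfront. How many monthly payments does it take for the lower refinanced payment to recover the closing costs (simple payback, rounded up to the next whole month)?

Current payment = 70,400 × 11%/12 / (1 − (1+0.0091667)^−60) = $1,530.67.
Refinanced payment = 64,029.61 × 0.0083333 / (1 − (1+0.0083333)^−84) = $1,062.97.
Monthly savings = $1,530.67 − $1,062.97 = $467.70.
Break-even = $1,000.00 / $467.70 = 2.14 → 3 months.

3 months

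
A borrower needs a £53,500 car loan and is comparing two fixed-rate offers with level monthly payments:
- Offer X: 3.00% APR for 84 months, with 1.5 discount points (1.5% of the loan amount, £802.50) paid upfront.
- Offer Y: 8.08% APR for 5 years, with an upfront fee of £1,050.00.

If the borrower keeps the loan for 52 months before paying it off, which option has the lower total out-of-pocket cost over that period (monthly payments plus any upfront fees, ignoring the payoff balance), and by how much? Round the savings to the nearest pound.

Offer X: monthly rate = 3%/12 = 0.0025000; payment = 53,500 × 0.0025000 / (1 − (1+0.0025000)^−84) = £706.91.
Offer Y: at 8.08% the monthly rate is 0.0067333, so the payment is 53,500 × 0.0067333 / (1 − 1.0067333^−60) = £1,086.84.
Over 52 months: Offer X costs 52 × £706.91 + £802.50 = £37,561.82; Offer Y costs 52 × £1,086.84 + £1,050.00 = £57,565.68.
Offer X is cheaper by £57,565.68 − £37,561.82 = £20,003.86.

Offer X by £20,004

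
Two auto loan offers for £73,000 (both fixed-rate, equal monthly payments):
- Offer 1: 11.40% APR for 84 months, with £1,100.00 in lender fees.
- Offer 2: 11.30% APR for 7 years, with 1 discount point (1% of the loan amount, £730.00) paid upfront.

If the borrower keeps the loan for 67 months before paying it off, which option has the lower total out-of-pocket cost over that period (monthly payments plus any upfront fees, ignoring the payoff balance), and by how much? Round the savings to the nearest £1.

Offer 2 by £629

Offer 1: monthly rate = 11.4%/12 = 0.0095000; payment = 73,000 × 0.0095000 / (1 − (1+0.0095000)^−84) = £1,265.34.
Offer 2: at 11.30% the monthly rate is 0.0094167, so the payment is 73,000 × 0.0094167 / (1 − 1.0094167^−84) = £1,261.48.
Over 67 months: Offer 1 costs 67 × £1,265.34 + £1,100.00 = £85,877.78; Offer 2 costs 67 × £1,261.48 + £730.00 = £85,249.16.
Offer 2 is cheaper by £85,877.78 − £85,249.16 = £628.62.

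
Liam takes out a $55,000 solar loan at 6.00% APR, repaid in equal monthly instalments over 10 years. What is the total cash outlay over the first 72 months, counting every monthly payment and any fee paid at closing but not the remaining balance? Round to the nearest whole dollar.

$43,964

Monthly rate = 6%/12 = 0.0050000; payment = 55,000 × 0.0050000 / (1 − (1+0.0050000)^−120) = $610.61.
Total outlay = 72 × $610.61 = $43,963.92.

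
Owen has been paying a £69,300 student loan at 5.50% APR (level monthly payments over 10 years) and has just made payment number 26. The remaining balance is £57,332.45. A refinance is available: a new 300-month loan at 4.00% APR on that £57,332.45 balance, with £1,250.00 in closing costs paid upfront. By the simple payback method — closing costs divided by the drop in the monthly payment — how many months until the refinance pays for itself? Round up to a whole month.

Current payment = 69,300 × 5.5%/12 / (1 − (1+0.0045833)^−120) = £752.09.
Refinanced payment = 57,332.45 × 0.0033333 / (1 − (1+0.0033333)^−300) = £302.62.
Monthly savings = £752.09 − £302.62 = £449.47.
Break-even = £1,250.00 / £449.47 = 2.78 → 3 months.

3 months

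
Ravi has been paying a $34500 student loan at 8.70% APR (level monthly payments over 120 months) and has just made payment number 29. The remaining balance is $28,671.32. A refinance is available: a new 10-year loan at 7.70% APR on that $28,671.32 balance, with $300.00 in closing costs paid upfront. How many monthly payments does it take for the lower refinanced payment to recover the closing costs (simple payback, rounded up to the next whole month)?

4 months

Current payment = 34,500 × 8.7%/12 / (1 − (1+0.0072500)^−120) = $431.45.
Refinanced payment = 28,671.32 × 0.0064167 / (1 − (1+0.0064167)^−120) = $343.33.
Monthly savings = $431.45 − $343.33 = $88.12.
Break-even = $300.00 / $88.12 = 3.40 → 4 months.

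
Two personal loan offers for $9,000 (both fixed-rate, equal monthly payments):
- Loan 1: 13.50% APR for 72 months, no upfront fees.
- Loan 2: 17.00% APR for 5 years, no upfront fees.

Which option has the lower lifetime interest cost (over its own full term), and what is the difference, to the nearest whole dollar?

Loan 1 by $241

Loan 1: monthly rate = 13.5%/12 = 0.0112500; payment = 9,000 × 0.0112500 / (1 − (1+0.0112500)^−72) = $183.05.
Total interest on Loan 1 = 72 × $183.05 − $9,000 = $4,179.60.
Loan 2: at 17.00% the monthly rate is 0.0141667, so the payment is 9,000 × 0.0141667 / (1 − 1.0141667^−60) = $223.67.
Total interest on Loan 2 = 60 × $223.67 − $9,000 = $4,420.20.
Loan 1 is lower by $240.60.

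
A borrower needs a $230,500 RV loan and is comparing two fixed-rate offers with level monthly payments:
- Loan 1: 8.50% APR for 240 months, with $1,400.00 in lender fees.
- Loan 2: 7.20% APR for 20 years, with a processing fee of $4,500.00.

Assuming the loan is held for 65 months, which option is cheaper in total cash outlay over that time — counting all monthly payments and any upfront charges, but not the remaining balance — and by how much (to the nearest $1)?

Loan 2 by $8,957

Loan 1: monthly rate = 8.5%/12 = 0.0070833; payment = 230,500 × 0.0070833 / (1 − (1+0.0070833)^−240) = $2,000.33.
Loan 2: at 7.20% the monthly rate is 0.0060000, so the payment is 230,500 × 0.0060000 / (1 − 1.0060000^−240) = $1,814.84.
Over 65 months: Loan 1 costs 65 × $2,000.33 + $1,400.00 = $131,421.45; Loan 2 costs 65 × $1,814.84 + $4,500.00 = $122,464.60.
Loan 2 is cheaper by $131,421.45 − $122,464.60 = $8,956.85.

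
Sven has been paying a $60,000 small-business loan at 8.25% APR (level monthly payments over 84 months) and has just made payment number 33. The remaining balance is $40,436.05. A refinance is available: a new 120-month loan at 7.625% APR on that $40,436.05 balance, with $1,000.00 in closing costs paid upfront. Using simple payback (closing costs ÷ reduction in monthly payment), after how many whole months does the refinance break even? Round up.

Current payment = 60,000 × 8.25%/12 / (1 − (1+0.0068750)^−84) = $942.66.
Refinanced payment = 40,436.05 × 0.0063542 / (1 − (1+0.0063542)^−120) = $482.63.
Monthly savings = $942.66 − $482.63 = $460.03.
Break-even = $1,000.00 / $460.03 = 2.17 → 3 months.

3 months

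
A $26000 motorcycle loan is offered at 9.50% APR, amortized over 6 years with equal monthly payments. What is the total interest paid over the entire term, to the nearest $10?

At 9.50% the monthly rate is 0.0079167, so the payment is 26,000 × 0.0079167 / (1 − 1.0079167^−72) = $475.14.
Total paid = 72 × $475.14 = $34,210.08; interest = $34,210.08 − $26,000 = $8,210.08.

$8,210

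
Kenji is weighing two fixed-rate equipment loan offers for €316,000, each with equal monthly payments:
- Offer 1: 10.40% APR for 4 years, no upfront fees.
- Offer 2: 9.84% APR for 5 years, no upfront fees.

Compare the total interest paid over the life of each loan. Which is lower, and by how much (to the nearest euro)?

Offer 1: monthly rate = 10.4%/12 = 0.0086667; payment = 316,000 × 0.0086667 / (1 − (1+0.0086667)^−48) = €8,075.42.
Total interest on Offer 1 = 48 × €8,075.42 − €316,000 = €71,620.16.
Offer 2: at 9.84% the monthly rate is 0.0082000, so the payment is 316,000 × 0.0082000 / (1 − 1.0082000^−60) = €6,689.22.
Total interest on Offer 2 = 60 × €6,689.22 − €316,000 = €85,353.20.
Offer 1 is lower by €13,733.04.

Offer 1 by €13,733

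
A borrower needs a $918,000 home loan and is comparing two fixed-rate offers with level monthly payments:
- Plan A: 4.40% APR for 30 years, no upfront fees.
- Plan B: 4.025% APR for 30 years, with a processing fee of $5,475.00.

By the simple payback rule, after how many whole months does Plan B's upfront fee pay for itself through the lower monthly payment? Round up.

28 months

Plan A: monthly rate = 4.4%/12 = 0.0036667; payment = 918,000 × 0.0036667 / (1 − (1+0.0036667)^−360) = $4,596.99.
Plan B: monthly rate = 4.025%/12 = 0.0033542; payment = 918,000 × 0.0033542 / (1 − (1+0.0033542)^−360) = $4,395.91.
Monthly savings = $4,596.99 − $4,395.91 = $201.08.
Break-even = $5,475.00 / $201.08 = 27.23 → 28 months.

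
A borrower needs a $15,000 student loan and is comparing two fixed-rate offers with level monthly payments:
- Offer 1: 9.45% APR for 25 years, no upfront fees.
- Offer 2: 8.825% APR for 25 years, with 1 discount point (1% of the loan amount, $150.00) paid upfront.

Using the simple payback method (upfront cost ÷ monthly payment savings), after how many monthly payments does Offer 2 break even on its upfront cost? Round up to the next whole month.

24 months

Offer 1: monthly rate = 9.45%/12 = 0.0078750; payment = 15,000 × 0.0078750 / (1 − (1+0.0078750)^−300) = $130.53.
Offer 2: monthly rate = 8.825%/12 = 0.0073542; payment = 15,000 × 0.0073542 / (1 − (1+0.0073542)^−300) = $124.09.
Monthly savings = $130.53 − $124.09 = $6.44.
Break-even = $150.00 / $6.44 = 23.29 → 24 months.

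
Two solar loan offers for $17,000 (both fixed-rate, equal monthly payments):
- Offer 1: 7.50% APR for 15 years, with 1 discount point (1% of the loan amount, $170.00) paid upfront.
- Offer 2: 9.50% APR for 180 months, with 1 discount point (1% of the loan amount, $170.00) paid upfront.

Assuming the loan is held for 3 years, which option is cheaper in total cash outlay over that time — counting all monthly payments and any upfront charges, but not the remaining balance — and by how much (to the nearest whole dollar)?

Offer 1 by $717

Offer 1: at 7.50% the monthly rate is 0.0062500, so the payment is 17,000 × 0.0062500 / (1 − 1.0062500^−180) = $157.59.
Offer 2: monthly rate = 9.5%/12 = 0.0079167; payment = 17,000 × 0.0079167 / (1 − (1+0.0079167)^−180) = $177.52.
Over 36 months: Offer 1 costs 36 × $157.59 + $170.00 = $5,843.24; Offer 2 costs 36 × $177.52 + $170.00 = $6,560.72.
Offer 1 is cheaper by $6,560.72 − $5,843.24 = $717.48.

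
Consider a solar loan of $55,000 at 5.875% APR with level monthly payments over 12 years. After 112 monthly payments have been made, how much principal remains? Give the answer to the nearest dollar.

$15,756

With monthly rate i = 5.875%/12 = 0.0048958, the balance after k of n payments is P · [(1+i)^n − (1+i)^k] / [(1+i)^n − 1].
(1+0.0048958)^144 = 2.02036832 and (1+0.0048958)^112 = 1.72805314, so the balance is 55,000 × (2.02036832 − 1.72805314) / (2.02036832 − 1) = $15,756.40.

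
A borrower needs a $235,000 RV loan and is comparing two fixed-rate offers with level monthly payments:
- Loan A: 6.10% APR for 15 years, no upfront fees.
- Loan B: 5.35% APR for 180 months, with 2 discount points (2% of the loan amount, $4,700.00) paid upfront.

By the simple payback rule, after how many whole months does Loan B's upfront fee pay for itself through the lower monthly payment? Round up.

50 months

Loan A: at 6.10% the monthly rate is 0.0050833, so the payment is 235,000 × 0.0050833 / (1 − 1.0050833^−180) = $1,995.78.
Loan B: at 5.35% the monthly rate is 0.0044583, so the payment is 235,000 × 0.0044583 / (1 − 1.0044583^−180) = $1,901.49.
Monthly savings = $1,995.78 − $1,901.49 = $94.29.
Break-even = $4,700.00 / $94.29 = 49.85 → 50 months.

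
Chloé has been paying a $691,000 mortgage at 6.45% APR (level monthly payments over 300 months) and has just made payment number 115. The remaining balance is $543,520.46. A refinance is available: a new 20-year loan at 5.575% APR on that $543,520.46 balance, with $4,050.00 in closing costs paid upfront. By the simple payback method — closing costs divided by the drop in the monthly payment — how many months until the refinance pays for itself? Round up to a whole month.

Current payment = 691,000 × 6.45%/12 / (1 − (1+0.0053750)^−300) = $4,644.12.
Refinanced payment = 543,520.46 × 0.0046458 / (1 − (1+0.0046458)^−240) = $3,761.87.
Monthly savings = $4,644.12 − $3,761.87 = $882.25.
Break-even = $4,050.00 / $882.25 = 4.59 → 5 months.

5 months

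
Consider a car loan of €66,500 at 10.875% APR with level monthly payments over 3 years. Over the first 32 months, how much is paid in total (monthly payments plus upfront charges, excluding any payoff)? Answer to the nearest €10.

At 10.875% the monthly rate is 0.0090625, so the payment is 66,500 × 0.0090625 / (1 − 1.0090625^−36) = €2,173.19.
Total outlay = 32 × €2,173.19 = €69,542.08.

€69,540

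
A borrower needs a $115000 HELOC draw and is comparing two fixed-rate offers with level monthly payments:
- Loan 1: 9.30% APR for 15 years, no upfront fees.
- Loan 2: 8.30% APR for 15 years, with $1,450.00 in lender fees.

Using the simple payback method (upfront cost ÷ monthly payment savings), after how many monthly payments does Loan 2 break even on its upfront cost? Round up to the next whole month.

Loan 1: monthly rate = 9.3%/12 = 0.0077500; payment = 115,000 × 0.0077500 / (1 − (1+0.0077500)^−180) = $1,187.02.
Loan 2: monthly rate = 8.3%/12 = 0.0069167; payment = 115,000 × 0.0069167 / (1 − (1+0.0069167)^−180) = $1,119.01.
Monthly savings = $1,187.02 − $1,119.01 = $68.01.
Break-even = $1,450.00 / $68.01 = 21.32 → 22 months.

22 months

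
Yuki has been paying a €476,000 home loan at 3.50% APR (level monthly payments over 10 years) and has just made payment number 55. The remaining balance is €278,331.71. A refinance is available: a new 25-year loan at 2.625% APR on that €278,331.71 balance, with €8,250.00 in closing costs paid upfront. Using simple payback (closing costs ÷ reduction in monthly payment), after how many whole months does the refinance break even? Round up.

3 months

Current payment = 476,000 × 3.5%/12 / (1 − (1+0.0029167)^−120) = €4,706.97.
Refinanced payment = 278,331.71 × 0.0021875 / (1 − (1+0.0021875)^−300) = €1,266.24.
Monthly savings = €4,706.97 − €1,266.24 = €3,440.73.
Break-even = €8,250.00 / €3,440.73 = 2.40 → 3 months.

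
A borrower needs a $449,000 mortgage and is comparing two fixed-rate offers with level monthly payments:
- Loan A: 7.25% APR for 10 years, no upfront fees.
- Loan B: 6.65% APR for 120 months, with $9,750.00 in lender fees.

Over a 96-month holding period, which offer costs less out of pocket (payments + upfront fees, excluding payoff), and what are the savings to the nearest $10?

Loan A: monthly rate = 7.25%/12 = 0.0060417; payment = 449,000 × 0.0060417 / (1 − (1+0.0060417)^−120) = $5,271.31.
Loan B: monthly rate = 6.65%/12 = 0.0055417; payment = 449,000 × 0.0055417 / (1 − (1+0.0055417)^−120) = $5,132.64.
Over 96 months: Loan A costs 96 × $5,271.31 = $506,045.76; Loan B costs 96 × $5,132.64 + $9,750.00 = $502,483.44.
Loan B is cheaper by $506,045.76 − $502,483.44 = $3,562.32.

Loan B by $3,560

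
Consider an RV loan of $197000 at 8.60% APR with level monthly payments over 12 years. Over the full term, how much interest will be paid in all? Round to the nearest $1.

$119,479

Monthly rate = 8.6%/12 = 0.0071667; payment = 197,000 × 0.0071667 / (1 − (1+0.0071667)^−144) = $2,197.77.
Total paid = 144 × $2,197.77 = $316,478.88; interest = $316,478.88 − $197,000 = $119,478.88.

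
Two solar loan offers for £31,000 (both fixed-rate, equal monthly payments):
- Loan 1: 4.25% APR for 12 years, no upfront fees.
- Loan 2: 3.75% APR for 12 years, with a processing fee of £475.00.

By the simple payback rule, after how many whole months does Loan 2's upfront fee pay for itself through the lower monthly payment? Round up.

Loan 1: monthly rate = 4.25%/12 = 0.0035417; payment = 31,000 × 0.0035417 / (1 − (1+0.0035417)^−144) = £275.19.
Loan 2: at 3.75% the monthly rate is 0.0031250, so the payment is 31,000 × 0.0031250 / (1 − 1.0031250^−144) = £267.67.
Monthly savings = £275.19 − £267.67 = £7.52.
Break-even = £475.00 / £7.52 = 63.16 → 64 months.

64 months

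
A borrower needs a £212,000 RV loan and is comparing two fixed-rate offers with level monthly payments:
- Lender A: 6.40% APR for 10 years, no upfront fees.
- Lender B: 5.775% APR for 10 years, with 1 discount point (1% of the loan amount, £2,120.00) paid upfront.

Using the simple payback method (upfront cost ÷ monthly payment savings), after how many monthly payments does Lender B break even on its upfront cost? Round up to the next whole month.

Lender A: at 6.40% the monthly rate is 0.0053333, so the payment is 212,000 × 0.0053333 / (1 − 1.0053333^−120) = £2,396.44.
Lender B: monthly rate = 5.775%/12 = 0.0048125; payment = 212,000 × 0.0048125 / (1 − (1+0.0048125)^−120) = £2,329.75.
Monthly savings = £2,396.44 − £2,329.75 = £66.69.
Break-even = £2,120.00 / £66.69 = 31.79 → 32 months.

32 months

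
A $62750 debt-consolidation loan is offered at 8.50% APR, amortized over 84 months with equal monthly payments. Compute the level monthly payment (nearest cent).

At 8.50% the monthly rate is 0.0070833, so the payment is 62,750 × 0.0070833 / (1 − 1.0070833^−84) = $993.74.

$993.74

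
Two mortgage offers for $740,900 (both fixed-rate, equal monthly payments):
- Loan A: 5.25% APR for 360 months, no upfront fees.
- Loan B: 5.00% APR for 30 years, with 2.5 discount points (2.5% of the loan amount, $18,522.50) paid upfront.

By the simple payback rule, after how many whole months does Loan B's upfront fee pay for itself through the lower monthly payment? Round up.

Loan A: at 5.25% the monthly rate is 0.0043750, so the payment is 740,900 × 0.0043750 / (1 − 1.0043750^−360) = $4,091.28.
Loan B: monthly rate = 5%/12 = 0.0041667; payment = 740,900 × 0.0041667 / (1 − (1+0.0041667)^−360) = $3,977.31.
Monthly savings = $4,091.28 − $3,977.31 = $113.97.
Break-even = $18,522.50 / $113.97 = 162.52 → 163 months.

163 months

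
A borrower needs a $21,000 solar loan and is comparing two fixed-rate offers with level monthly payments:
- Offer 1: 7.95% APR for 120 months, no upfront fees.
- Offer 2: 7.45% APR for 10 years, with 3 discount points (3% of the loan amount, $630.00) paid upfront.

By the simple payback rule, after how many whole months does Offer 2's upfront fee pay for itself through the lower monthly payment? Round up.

Offer 1: at 7.95% the monthly rate is 0.0066250, so the payment is 21,000 × 0.0066250 / (1 − 1.0066250^−120) = $254.23.
Offer 2: at 7.45% the monthly rate is 0.0062083, so the payment is 21,000 × 0.0062083 / (1 − 1.0062083^−120) = $248.73.
Monthly savings = $254.23 − $248.73 = $5.50.
Break-even = $630.00 / $5.50 = 114.55 → 115 months.

115 months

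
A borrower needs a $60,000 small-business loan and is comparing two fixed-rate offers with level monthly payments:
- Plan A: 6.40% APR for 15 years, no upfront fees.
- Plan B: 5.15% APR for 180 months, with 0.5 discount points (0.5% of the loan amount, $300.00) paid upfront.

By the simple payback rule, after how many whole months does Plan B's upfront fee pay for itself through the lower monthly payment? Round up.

Plan A: at 6.40% the monthly rate is 0.0053333, so the payment is 60,000 × 0.0053333 / (1 − 1.0053333^−180) = $519.37.
Plan B: monthly rate = 5.15%/12 = 0.0042917; payment = 60,000 × 0.0042917 / (1 − (1+0.0042917)^−180) = $479.18.
Monthly savings = $519.37 − $479.18 = $40.19.
Break-even = $300.00 / $40.19 = 7.46 → 8 months.

8 months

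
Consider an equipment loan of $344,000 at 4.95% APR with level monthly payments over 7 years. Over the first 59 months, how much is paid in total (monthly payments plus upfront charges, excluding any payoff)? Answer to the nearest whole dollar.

At 4.95% the monthly rate is 0.0041250, so the payment is 344,000 × 0.0041250 / (1 − 1.0041250^−84) = $4,853.99.
Total outlay = 59 × $4,853.99 = $286,385.41.

$286,385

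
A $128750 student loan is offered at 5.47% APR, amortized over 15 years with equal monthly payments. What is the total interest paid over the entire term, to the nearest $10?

$60,240

At 5.47% the monthly rate is 0.0045583, so the payment is 128,750 × 0.0045583 / (1 − 1.0045583^−180) = $1,049.95.
Total paid = 180 × $1,049.95 = $188,991.00; interest = $188,991.00 − $128,750 = $60,241.00.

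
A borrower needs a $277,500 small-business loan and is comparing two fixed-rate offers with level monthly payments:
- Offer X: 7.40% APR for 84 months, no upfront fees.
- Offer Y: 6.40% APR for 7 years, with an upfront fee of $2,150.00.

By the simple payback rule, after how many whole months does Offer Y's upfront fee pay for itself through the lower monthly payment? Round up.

Offer X: monthly rate = 7.4%/12 = 0.0061667; payment = 277,500 × 0.0061667 / (1 − (1+0.0061667)^−84) = $4,242.69.
Offer Y: monthly rate = 6.4%/12 = 0.0053333; payment = 277,500 × 0.0053333 / (1 − (1+0.0053333)^−84) = $4,107.30.
Monthly savings = $4,242.69 − $4,107.30 = $135.39.
Break-even = $2,150.00 / $135.39 = 15.88 → 16 months.

16 months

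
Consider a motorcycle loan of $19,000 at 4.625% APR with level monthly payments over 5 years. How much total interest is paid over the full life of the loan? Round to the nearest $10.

Monthly rate = 4.625%/12 = 0.0038542; payment = 19,000 × 0.0038542 / (1 − (1+0.0038542)^−60) = $355.30.
Total paid = 60 × $355.30 = $21,318.00; interest = $21,318.00 − $19,000 = $2,318.00.

$2,320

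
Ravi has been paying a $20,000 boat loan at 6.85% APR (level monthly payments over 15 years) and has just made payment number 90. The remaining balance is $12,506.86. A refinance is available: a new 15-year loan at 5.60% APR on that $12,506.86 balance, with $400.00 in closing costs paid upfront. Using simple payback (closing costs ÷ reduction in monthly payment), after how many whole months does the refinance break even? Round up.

6 months

Current payment = 20,000 × 6.85%/12 / (1 − (1+0.0057083)^−180) = $178.09.
Refinanced payment = 12,506.86 × 0.0046667 / (1 − (1+0.0046667)^−180) = $102.86.
Monthly savings = $178.09 − $102.86 = $75.23.
Break-even = $400.00 / $75.23 = 5.32 → 6 months.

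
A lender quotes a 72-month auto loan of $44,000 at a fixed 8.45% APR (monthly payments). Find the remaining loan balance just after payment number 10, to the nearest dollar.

With monthly rate i = 8.45%/12 = 0.0070417, the balance after k of n payments is P · [(1+i)^n − (1+i)^k] / [(1+i)^n − 1].
(1+0.0070417)^72 = 1.65735552 and (1+0.0070417)^10 = 1.07269041, so the balance is 44,000 × (1.65735552 − 1.07269041) / (1.65735552 − 1) = $39,134.48.

$39,134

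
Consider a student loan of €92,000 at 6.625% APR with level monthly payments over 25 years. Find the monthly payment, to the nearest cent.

At 6.625% the monthly rate is 0.0055208, so the payment is 92,000 × 0.0055208 / (1 − 1.0055208^−300) = €628.40.

€628.40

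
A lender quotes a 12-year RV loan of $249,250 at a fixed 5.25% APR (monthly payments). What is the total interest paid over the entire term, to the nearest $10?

$87,230

Monthly rate = 5.25%/12 = 0.0043750; payment = 249,250 × 0.0043750 / (1 − (1+0.0043750)^−144) = $2,336.67.
Total paid = 144 × $2,336.67 = $336,480.48; interest = $336,480.48 − $249,250 = $87,230.48.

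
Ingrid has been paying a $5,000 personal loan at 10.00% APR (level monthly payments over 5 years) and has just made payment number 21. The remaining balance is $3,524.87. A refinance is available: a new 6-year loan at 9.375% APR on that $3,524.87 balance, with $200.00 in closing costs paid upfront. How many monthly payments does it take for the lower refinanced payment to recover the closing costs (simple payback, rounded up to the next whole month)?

Current payment = 5,000 × 10%/12 / (1 − (1+0.0083333)^−60) = $106.24.
Refinanced payment = 3,524.87 × 0.0078125 / (1 − (1+0.0078125)^−72) = $64.20.
Monthly savings = $106.24 − $64.20 = $42.04.
Break-even = $200.00 / $42.04 = 4.76 → 5 months.

5 months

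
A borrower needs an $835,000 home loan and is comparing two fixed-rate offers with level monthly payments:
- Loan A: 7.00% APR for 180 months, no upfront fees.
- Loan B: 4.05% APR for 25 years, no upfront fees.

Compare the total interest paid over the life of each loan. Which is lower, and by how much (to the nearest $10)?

Loan B by $21,780

Loan A: monthly rate = 7%/12 = 0.0058333; payment = 835,000 × 0.0058333 / (1 − (1+0.0058333)^−180) = $7,505.22.
Total interest on Loan A = 180 × $7,505.22 − $835,000 = $515,939.60.
Loan B: monthly rate = 4.05%/12 = 0.0033750; payment = 835,000 × 0.0033750 / (1 − (1+0.0033750)^−300) = $4,430.52.
Total interest on Loan B = 300 × $4,430.52 − $835,000 = $494,156.00.
Loan B is lower by $21,783.60.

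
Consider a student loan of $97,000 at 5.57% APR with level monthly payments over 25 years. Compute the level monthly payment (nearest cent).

$599.73

At 5.57% the monthly rate is 0.0046417, so the payment is 97,000 × 0.0046417 / (1 − 1.0046417^−300) = $599.73.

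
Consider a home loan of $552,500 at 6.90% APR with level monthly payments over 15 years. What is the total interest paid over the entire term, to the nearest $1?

$335,834

At 6.90% the monthly rate is 0.0057500, so the payment is 552,500 × 0.0057500 / (1 − 1.0057500^−180) = $4,935.19.
Total paid = 180 × $4,935.19 = $888,334.20; interest = $888,334.20 − $552,500 = $335,834.20.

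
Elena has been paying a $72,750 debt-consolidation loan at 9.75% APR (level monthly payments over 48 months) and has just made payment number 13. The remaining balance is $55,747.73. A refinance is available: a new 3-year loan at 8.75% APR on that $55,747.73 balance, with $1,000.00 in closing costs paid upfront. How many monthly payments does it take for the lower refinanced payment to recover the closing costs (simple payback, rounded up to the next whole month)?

Current payment = 72,750 × 9.75%/12 / (1 − (1+0.0081250)^−48) = $1,836.41.
Refinanced payment = 55,747.73 × 0.0072917 / (1 − (1+0.0072917)^−36) = $1,766.28.
Monthly savings = $1,836.41 − $1,766.28 = $70.13.
Break-even = $1,000.00 / $70.13 = 14.26 → 15 months.

15 months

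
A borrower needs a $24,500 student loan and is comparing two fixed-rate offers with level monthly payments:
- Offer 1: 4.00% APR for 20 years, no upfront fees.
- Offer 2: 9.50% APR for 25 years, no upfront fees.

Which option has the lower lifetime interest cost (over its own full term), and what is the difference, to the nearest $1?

Offer 1: at 4.00% the monthly rate is 0.0033333, so the payment is 24,500 × 0.0033333 / (1 − 1.0033333^−240) = $148.47.
Total interest on Offer 1 = 240 × $148.47 − $24,500 = $11,132.80.
Offer 2: monthly rate = 9.5%/12 = 0.0079167; payment = 24,500 × 0.0079167 / (1 − (1+0.0079167)^−300) = $214.06.
Total interest on Offer 2 = 300 × $214.06 − $24,500 = $39,718.00.
Offer 1 is lower by $28,585.20.

Offer 1 by $28,585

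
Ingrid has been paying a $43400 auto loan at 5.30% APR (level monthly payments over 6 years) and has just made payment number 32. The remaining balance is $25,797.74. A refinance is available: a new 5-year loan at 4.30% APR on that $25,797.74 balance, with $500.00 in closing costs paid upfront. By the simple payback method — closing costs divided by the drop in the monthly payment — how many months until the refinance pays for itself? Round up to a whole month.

3 months

Current payment = 43,400 × 5.3%/12 / (1 − (1+0.0044167)^−72) = $705.01.
Refinanced payment = 25,797.74 × 0.0035833 / (1 − (1+0.0035833)^−60) = $478.61.
Monthly savings = $705.01 − $478.61 = $226.40.
Break-even = $500.00 / $226.40 = 2.21 → 3 months.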